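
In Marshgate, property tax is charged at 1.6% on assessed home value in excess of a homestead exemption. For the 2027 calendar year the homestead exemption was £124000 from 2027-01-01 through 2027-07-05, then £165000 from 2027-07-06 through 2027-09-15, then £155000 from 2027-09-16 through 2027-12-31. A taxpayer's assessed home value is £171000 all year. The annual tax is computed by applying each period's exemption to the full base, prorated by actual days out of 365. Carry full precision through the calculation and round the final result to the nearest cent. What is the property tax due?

2027-01-01 to 2027-07-05: 186 days, exemption £124000 → (£171000 − £124000) × 1.6% × 186/365 = £383.2110
2027-07-06 to 2027-09-15: 72 days, exemption £165000 → (£171000 − £165000) × 1.6% × 72/365 = £18.9370
2027-09-16 to 2027-12-31: 107 days, exemption £155000 → (£171000 − £155000) × 1.6% × 107/365 = £75.0466
Total = £477.1945

£477.19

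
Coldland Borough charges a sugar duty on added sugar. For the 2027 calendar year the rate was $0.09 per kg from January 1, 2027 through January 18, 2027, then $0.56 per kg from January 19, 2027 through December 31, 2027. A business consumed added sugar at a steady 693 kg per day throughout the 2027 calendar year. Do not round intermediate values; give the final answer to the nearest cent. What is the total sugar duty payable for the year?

$135,786.42

January 1 – January 18, 2027: 18 days × 693 kg/day = 12,474 kg at $0.09/kg → $1,122.66
January 19 – December 31, 2027: 347 days × 693 kg/day = 240,471 kg at $0.56/kg → $134,663.76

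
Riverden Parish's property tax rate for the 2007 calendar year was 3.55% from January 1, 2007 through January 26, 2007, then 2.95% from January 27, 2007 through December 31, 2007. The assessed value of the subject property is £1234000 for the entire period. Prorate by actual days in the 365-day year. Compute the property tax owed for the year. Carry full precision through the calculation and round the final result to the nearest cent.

£36930.41

January 1 – January 26, 2007: 26 days at 3.55% → £1234000 × 3.55% × 26/365 = £3120.4986
January 27 – December 31, 2007: 339 days at 2.95% → £1234000 × 2.95% × 339/365 = £33809.9096
Total = £36930.4082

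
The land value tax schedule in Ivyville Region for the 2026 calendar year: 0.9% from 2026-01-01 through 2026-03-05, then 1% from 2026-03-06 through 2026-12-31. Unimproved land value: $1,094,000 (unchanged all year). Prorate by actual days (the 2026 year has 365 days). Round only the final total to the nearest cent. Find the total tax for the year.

2026-01-01 to 2026-03-05: 64 days at 0.9% → $1,094,000 × 0.9% × 64/365 = $1,726.4219
2026-03-06 to 2026-12-31: 301 days at 1% → $1,094,000 × 1% × 301/365 = $9,021.7534
Total = $10,748.1753

$10,748.18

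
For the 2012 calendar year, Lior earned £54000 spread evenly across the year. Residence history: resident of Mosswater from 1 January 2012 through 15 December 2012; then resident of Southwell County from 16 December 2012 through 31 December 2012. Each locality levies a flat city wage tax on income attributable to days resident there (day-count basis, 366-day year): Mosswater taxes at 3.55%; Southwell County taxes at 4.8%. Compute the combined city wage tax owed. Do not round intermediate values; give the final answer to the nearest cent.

£1946.51

Mosswater, 1 January – 15 December 2012: 350 days → £54000 × 3.55% × 350/366 = £1833.1967
Southwell County, 16 December – 31 December 2012: 16 days → £54000 × 4.8% × 16/366 = £113.3115
Total = £1946.5082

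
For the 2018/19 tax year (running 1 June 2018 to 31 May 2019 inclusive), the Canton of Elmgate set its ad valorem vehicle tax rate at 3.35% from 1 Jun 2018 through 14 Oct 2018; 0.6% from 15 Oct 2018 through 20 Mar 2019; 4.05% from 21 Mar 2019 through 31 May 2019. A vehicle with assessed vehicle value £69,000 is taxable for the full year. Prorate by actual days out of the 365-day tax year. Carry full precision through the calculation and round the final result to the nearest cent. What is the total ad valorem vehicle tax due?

1 Jun – 14 Oct 2018: 136 days at 3.35% → £69,000 × 3.35% × 136/365 = £861.2712
15 Oct 2018 – 20 Mar 2019: 157 days at 0.6% → £69,000 × 0.6% × 157/365 = £178.0767
21 Mar – 31 May 2019: 72 days at 4.05% → £69,000 × 4.05% × 72/365 = £551.2438
Total = £1,590.5918

£1,590.59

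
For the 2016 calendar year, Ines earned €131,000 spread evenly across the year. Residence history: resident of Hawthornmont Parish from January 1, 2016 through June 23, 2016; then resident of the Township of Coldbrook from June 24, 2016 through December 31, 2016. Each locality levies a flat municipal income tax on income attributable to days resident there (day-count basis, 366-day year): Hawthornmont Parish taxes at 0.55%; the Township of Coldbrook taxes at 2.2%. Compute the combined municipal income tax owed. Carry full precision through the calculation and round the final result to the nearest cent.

€1,848.50

Hawthornmont Parish, January 1 – June 23, 2016: 175 days → €131,000 × 0.55% × 175/366 = €344.5014
The Township of Coldbrook, June 24 – December 31, 2016: 191 days → €131,000 × 2.2% × 191/366 = €1,503.9945
Total = €1,848.4959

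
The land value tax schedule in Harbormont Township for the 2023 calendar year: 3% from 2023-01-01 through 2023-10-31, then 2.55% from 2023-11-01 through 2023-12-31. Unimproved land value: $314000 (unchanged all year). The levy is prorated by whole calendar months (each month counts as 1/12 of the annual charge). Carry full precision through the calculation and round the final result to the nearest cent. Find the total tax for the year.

$9184.50

2023-01-01 to 2023-10-31: 10 months at 3% → $314000 × 3% × 10/12 = $7850.0000
2023-11-01 to 2023-12-31: 2 months at 2.55% → $314000 × 2.55% × 2/12 = $1334.5000
Total = $9184.5000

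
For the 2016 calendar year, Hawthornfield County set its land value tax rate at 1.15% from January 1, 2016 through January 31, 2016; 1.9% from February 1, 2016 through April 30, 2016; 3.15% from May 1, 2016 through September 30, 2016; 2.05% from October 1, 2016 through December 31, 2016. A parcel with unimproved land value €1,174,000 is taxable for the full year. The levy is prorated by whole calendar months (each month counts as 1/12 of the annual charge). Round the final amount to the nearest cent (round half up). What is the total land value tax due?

January 1 – January 31, 2016: 1 month at 1.15% → €1,174,000 × 1.15% × 1/12 = €1,125.0833
February 1 – April 30, 2016: 3 months at 1.9% → €1,174,000 × 1.9% × 3/12 = €5,576.5000
May 1 – September 30, 2016: 5 months at 3.15% → €1,174,000 × 3.15% × 5/12 = €15,408.7500
October 1 – December 31, 2016: 3 months at 2.05% → €1,174,000 × 2.05% × 3/12 = €6,016.7500
Total = €28,127.0833

€28,127.08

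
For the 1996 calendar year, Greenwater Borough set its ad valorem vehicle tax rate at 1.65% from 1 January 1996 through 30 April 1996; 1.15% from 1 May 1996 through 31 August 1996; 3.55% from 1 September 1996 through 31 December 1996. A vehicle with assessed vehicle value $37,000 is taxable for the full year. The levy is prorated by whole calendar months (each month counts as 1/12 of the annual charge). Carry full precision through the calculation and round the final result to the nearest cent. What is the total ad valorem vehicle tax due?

1 January – 30 April 1996: 4 months at 1.65% → $37,000 × 1.65% × 4/12 = $203.5000
1 May – 31 August 1996: 4 months at 1.15% → $37,000 × 1.15% × 4/12 = $141.8333
1 September – 31 December 1996: 4 months at 3.55% → $37,000 × 3.55% × 4/12 = $437.8333
Total = $783.1667

$783.17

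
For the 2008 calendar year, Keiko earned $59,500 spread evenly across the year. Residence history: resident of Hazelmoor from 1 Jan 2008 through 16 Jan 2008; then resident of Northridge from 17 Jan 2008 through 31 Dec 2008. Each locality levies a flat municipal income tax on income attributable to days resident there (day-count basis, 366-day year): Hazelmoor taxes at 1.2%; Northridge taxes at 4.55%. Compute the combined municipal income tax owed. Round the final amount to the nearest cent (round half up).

$2,620.11

Hazelmoor, 1 Jan – 16 Jan 2008: 16 days → $59,500 × 1.2% × 16/366 = $31.2131
Northridge, 17 Jan – 31 Dec 2008: 350 days → $59,500 × 4.55% × 350/366 = $2,588.9003
Total = $2,620.1134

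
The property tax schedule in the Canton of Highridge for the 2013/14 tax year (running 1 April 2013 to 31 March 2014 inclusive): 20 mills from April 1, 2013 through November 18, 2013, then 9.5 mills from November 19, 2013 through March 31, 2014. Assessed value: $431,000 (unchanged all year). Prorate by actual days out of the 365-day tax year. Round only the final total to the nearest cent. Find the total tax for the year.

$6,970.98

April 1 – November 18, 2013: 232 days at 20 mills → $431,000 × 2% × 232/365 = $5,479.0137
November 19, 2013 – March 31, 2014: 133 days at 9.5 mills → $431,000 × 0.95% × 133/365 = $1,491.9685
Total = $6,970.9822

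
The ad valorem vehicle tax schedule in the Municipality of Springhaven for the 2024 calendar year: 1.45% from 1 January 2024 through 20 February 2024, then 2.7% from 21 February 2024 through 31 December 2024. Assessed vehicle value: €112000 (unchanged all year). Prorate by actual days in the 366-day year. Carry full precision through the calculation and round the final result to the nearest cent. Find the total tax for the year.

€2828.92

1 January – 20 February 2024: 51 days at 1.45% → €112000 × 1.45% × 51/366 = €226.2951
21 February – 31 December 2024: 315 days at 2.7% → €112000 × 2.7% × 315/366 = €2602.6230
Total = €2828.9180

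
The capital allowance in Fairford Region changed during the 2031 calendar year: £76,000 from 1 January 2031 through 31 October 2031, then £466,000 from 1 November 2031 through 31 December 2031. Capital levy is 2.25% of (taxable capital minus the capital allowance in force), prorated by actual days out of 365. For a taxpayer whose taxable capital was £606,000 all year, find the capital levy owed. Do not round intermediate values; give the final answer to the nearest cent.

£10,458.49

1 January – 31 October 2031: 304 days, exemption £76,000 → (£606,000 − £76,000) × 2.25% × 304/365 = £9,932.0548
1 November – 31 December 2031: 61 days, exemption £466,000 → (£606,000 − £466,000) × 2.25% × 61/365 = £526.4384
Total = £10,458.4932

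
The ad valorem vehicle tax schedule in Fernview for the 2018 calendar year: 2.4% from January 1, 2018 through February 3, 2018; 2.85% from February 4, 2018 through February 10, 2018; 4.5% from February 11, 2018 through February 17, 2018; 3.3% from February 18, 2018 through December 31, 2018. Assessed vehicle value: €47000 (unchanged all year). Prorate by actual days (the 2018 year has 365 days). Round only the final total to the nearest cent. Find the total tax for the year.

January 1 – February 3, 2018: 34 days at 2.4% → €47000 × 2.4% × 34/365 = €105.0740
February 4 – February 10, 2018: 7 days at 2.85% → €47000 × 2.85% × 7/365 = €25.6890
February 11 – February 17, 2018: 7 days at 4.5% → €47000 × 4.5% × 7/365 = €40.5616
February 18 – December 31, 2018: 317 days at 3.3% → €47000 × 3.3% × 317/365 = €1347.0329
Total = €1518.3575

€1518.36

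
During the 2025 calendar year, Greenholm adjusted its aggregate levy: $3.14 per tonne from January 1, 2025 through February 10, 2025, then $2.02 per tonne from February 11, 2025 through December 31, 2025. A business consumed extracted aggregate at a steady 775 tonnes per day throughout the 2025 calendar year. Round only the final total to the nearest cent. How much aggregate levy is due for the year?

$606995.50

January 1 – February 10, 2025: 41 days × 775 tonnes/day = 31,775 tonnes at $3.14/tonne → $99773.50
February 11 – December 31, 2025: 324 days × 775 tonnes/day = 251,100 tonnes at $2.02/tonne → $507222.00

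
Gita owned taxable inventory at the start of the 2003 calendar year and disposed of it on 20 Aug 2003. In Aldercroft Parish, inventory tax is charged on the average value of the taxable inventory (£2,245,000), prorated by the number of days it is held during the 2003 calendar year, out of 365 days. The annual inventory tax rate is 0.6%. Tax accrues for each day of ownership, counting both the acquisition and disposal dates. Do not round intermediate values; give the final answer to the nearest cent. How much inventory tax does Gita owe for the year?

£8,561.75

Days held (1 Jan – 20 Aug 2003): 232 out of 365
Tax = £2,245,000 × 0.6% × 232/365 = £8,561.7534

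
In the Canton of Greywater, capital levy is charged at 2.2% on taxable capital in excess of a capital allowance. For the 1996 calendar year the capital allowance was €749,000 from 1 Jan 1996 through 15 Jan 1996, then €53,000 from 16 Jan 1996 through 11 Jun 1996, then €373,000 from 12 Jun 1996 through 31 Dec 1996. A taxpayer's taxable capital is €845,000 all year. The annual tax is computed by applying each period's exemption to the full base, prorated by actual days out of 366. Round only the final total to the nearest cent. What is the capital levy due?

1 Jan – 15 Jan 1996: 15 days, exemption €749,000 → (€845,000 − €749,000) × 2.2% × 15/366 = €86.5574
16 Jan – 11 Jun 1996: 148 days, exemption €53,000 → (€845,000 − €53,000) × 2.2% × 148/366 = €7,045.7705
12 Jun – 31 Dec 1996: 203 days, exemption €373,000 → (€845,000 − €373,000) × 2.2% × 203/366 = €5,759.4317
Total = €12,891.7596

€12,891.76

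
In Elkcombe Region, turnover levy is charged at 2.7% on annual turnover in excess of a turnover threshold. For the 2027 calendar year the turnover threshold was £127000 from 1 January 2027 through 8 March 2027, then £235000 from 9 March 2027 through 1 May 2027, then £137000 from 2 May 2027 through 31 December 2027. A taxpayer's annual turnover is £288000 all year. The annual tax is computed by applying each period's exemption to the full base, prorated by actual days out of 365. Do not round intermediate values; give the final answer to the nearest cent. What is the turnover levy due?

£3735.10

1 January – 8 March 2027: 67 days, exemption £127000 → (£288000 − £127000) × 2.7% × 67/365 = £797.9425
9 March – 1 May 2027: 54 days, exemption £235000 → (£288000 − £235000) × 2.7% × 54/365 = £211.7096
2 May – 31 December 2027: 244 days, exemption £137000 → (£288000 − £137000) × 2.7% × 244/365 = £2725.4466
Total = £3735.0986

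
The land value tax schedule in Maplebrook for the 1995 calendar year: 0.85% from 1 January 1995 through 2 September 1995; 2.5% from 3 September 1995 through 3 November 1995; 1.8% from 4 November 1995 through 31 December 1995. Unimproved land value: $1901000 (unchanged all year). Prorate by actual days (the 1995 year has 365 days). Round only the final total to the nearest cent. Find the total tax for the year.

1 January – 2 September 1995: 245 days at 0.85% → $1901000 × 0.85% × 245/365 = $10846.1164
3 September – 3 November 1995: 62 days at 2.5% → $1901000 × 2.5% × 62/365 = $8072.7397
4 November – 31 December 1995: 58 days at 1.8% → $1901000 × 1.8% × 58/365 = $5437.3808
Total = $24356.2370

$24356.24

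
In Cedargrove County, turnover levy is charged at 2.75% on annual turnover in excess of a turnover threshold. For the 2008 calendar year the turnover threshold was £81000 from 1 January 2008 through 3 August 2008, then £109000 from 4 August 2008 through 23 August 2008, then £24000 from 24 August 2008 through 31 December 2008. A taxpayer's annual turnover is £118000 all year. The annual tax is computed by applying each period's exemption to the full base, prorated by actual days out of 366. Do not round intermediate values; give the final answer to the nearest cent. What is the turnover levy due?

1 January – 3 August 2008: 216 days, exemption £81000 → (£118000 − £81000) × 2.75% × 216/366 = £600.4918
4 August – 23 August 2008: 20 days, exemption £109000 → (£118000 − £109000) × 2.75% × 20/366 = £13.5246
24 August – 31 December 2008: 130 days, exemption £24000 → (£118000 − £24000) × 2.75% × 130/366 = £918.1694
Total = £1532.1858

£1532.19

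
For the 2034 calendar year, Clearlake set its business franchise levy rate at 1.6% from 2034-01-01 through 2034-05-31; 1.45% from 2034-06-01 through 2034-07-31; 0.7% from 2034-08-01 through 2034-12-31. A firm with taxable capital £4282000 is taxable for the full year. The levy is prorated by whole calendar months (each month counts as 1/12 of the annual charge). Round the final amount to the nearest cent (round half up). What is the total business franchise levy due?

2034-01-01 to 2034-05-31: 5 months at 1.6% → £4282000 × 1.6% × 5/12 = £28546.6667
2034-06-01 to 2034-07-31: 2 months at 1.45% → £4282000 × 1.45% × 2/12 = £10348.1667
2034-08-01 to 2034-12-31: 5 months at 0.7% → £4282000 × 0.7% × 5/12 = £12489.1667
Total = £51384.0000

£51384.00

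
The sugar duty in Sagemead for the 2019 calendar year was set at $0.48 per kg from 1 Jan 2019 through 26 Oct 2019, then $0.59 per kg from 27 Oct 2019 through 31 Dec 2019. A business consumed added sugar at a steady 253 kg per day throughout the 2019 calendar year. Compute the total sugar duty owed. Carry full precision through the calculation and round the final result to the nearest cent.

1 Jan – 26 Oct 2019: 299 days × 253 kg/day = 75,647 kg at $0.48/kg → $36,310.56
27 Oct – 31 Dec 2019: 66 days × 253 kg/day = 16,698 kg at $0.59/kg → $9,851.82

$46,162.38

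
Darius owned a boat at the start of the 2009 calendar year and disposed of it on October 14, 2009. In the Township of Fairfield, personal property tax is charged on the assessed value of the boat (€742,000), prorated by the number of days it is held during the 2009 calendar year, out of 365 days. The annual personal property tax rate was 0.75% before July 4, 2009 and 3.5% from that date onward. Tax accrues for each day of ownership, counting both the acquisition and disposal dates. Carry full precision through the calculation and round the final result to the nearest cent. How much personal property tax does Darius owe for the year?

January 1 – July 3, 2009: 184 days at 0.75% → €742,000 × 0.75% × 184/365 = €2,805.3699
July 4 – October 14, 2009: 103 days at 3.5% → €742,000 × 3.5% × 103/365 = €7,328.5205
Total = €10,133.8904

€10,133.89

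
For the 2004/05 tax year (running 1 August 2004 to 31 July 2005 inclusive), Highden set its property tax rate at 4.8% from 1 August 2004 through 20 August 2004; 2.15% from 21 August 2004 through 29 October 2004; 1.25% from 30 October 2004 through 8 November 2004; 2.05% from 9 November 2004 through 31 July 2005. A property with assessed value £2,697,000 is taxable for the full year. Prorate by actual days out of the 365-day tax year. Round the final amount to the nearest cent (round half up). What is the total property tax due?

£59,278.58

1 August – 20 August 2004: 20 days at 4.8% → £2,697,000 × 4.8% × 20/365 = £7,093.4795
21 August – 29 October 2004: 70 days at 2.15% → £2,697,000 × 2.15% × 70/365 = £11,120.5068
30 October – 8 November 2004: 10 days at 1.25% → £2,697,000 × 1.25% × 10/365 = £923.6301
9 November 2004 – 31 July 2005: 265 days at 2.05% → £2,697,000 × 2.05% × 265/365 = £40,140.9658
Total = £59,278.5822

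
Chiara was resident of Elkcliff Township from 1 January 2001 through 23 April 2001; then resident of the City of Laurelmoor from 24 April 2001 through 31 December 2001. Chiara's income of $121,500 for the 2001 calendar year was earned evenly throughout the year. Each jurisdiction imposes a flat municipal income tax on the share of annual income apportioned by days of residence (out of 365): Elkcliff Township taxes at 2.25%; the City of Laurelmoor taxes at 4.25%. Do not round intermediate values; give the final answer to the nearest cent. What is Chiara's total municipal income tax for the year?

$4,411.45

Elkcliff Township, 1 January – 23 April 2001: 113 days → $121,500 × 2.25% × 113/365 = $846.3390
The City of Laurelmoor, 24 April – 31 December 2001: 252 days → $121,500 × 4.25% × 252/365 = $3,565.1096
Total = $4,411.4486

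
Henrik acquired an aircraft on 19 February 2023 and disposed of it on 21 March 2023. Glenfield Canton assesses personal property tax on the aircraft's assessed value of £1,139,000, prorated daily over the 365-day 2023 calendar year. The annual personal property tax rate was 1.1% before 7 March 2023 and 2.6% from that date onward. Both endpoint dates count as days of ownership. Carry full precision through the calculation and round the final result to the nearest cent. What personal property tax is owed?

19 February – 6 March 2023: 16 days at 1.1% → £1,139,000 × 1.1% × 16/365 = £549.2164
7 March – 21 March 2023: 15 days at 2.6% → £1,139,000 × 2.6% × 15/365 = £1,217.0137
Total = £1,766.2301

£1,766.23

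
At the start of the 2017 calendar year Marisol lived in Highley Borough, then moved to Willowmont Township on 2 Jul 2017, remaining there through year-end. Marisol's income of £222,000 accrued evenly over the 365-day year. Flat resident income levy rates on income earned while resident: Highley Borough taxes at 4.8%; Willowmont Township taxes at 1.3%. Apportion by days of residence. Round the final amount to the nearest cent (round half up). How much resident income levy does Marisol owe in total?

£6,760.36

Highley Borough, 1 Jan – 1 Jul 2017: 182 days → £222,000 × 4.8% × 182/365 = £5,313.4027
Willowmont Township, 2 Jul – 31 Dec 2017: 183 days → £222,000 × 1.3% × 183/365 = £1,446.9534
Total = £6,760.3562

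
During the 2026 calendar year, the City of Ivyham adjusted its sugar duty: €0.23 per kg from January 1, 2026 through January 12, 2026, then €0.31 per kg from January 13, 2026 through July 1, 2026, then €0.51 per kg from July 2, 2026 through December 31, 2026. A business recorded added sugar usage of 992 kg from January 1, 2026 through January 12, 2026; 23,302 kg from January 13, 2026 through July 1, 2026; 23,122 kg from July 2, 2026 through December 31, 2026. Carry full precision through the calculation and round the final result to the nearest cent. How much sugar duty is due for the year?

January 1 – January 12, 2026: 992 kg at €0.23/kg → €228.16
January 13 – July 1, 2026: 23,302 kg at €0.31/kg → €7223.62
July 2 – December 31, 2026: 23,122 kg at €0.51/kg → €11792.22

€19244.00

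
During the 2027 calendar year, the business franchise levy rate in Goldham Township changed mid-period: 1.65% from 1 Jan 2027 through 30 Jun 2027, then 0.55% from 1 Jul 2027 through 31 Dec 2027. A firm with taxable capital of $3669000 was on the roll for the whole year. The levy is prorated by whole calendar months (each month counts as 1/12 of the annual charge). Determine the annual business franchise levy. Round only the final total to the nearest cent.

$40359.00

1 Jan – 30 Jun 2027: 6 months at 1.65% → $3669000 × 1.65% × 6/12 = $30269.2500
1 Jul – 31 Dec 2027: 6 months at 0.55% → $3669000 × 0.55% × 6/12 = $10089.7500
Total = $40359.0000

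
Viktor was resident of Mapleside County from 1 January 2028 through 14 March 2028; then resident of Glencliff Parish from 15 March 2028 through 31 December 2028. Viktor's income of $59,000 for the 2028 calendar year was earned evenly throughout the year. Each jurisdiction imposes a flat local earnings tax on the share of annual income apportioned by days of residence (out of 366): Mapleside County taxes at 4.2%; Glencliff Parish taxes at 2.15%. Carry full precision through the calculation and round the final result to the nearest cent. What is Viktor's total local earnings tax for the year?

$1,513.04

Mapleside County, 1 January – 14 March 2028: 74 days → $59,000 × 4.2% × 74/366 = $501.0164
Glencliff Parish, 15 March – 31 December 2028: 292 days → $59,000 × 2.15% × 292/366 = $1,012.0273
Total = $1,513.0437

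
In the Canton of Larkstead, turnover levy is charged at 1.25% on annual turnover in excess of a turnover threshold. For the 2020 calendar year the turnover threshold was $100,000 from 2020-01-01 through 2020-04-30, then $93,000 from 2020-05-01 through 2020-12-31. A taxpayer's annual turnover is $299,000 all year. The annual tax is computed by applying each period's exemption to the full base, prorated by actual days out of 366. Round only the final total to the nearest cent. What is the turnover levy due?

2020-01-01 to 2020-04-30: 121 days, exemption $100,000 → ($299,000 − $100,000) × 1.25% × 121/366 = $822.3702
2020-05-01 to 2020-12-31: 245 days, exemption $93,000 → ($299,000 − $93,000) × 1.25% × 245/366 = $1,723.7022
Total = $2,546.0724

$2,546.07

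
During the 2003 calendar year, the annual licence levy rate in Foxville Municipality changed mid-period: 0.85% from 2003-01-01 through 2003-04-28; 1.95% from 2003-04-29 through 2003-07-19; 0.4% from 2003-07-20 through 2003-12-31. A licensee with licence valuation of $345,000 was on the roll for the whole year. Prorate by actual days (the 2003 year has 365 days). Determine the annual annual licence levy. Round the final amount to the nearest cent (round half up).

2003-01-01 to 2003-04-28: 118 days at 0.85% → $345,000 × 0.85% × 118/365 = $948.0411
2003-04-29 to 2003-07-19: 82 days at 1.95% → $345,000 × 1.95% × 82/365 = $1,511.3836
2003-07-20 to 2003-12-31: 165 days at 0.4% → $345,000 × 0.4% × 165/365 = $623.8356
Total = $3,083.2603

$3,083.26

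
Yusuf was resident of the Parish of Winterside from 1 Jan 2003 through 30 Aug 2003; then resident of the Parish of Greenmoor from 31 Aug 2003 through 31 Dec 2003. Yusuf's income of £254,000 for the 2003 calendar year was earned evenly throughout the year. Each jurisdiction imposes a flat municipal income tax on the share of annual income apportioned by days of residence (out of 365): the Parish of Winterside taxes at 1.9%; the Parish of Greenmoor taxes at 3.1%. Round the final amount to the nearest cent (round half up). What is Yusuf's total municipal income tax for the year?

The Parish of Winterside, 1 Jan – 30 Aug 2003: 242 days → £254,000 × 1.9% × 242/365 = £3,199.7041
The Parish of Greenmoor, 31 Aug – 31 Dec 2003: 123 days → £254,000 × 3.1% × 123/365 = £2,653.4301
Total = £5,853.1342

£5,853.13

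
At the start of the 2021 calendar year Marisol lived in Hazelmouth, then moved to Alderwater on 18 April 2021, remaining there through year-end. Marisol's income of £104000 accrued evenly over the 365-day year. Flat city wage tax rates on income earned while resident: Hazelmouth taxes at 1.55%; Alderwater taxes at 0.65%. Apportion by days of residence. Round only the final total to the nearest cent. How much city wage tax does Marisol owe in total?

£950.39

Hazelmouth, 1 January – 17 April 2021: 107 days → £104000 × 1.55% × 107/365 = £472.5589
Alderwater, 18 April – 31 December 2021: 258 days → £104000 × 0.65% × 258/365 = £477.8301
Total = £950.3890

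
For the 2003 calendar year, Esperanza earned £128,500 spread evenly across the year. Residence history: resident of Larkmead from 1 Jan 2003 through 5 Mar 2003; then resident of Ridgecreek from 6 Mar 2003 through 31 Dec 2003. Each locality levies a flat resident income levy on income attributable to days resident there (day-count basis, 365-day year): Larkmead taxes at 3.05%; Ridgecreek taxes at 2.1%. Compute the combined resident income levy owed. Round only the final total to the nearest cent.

£2,912.55

Larkmead, 1 Jan – 5 Mar 2003: 64 days → £128,500 × 3.05% × 64/365 = £687.2110
Ridgecreek, 6 Mar – 31 Dec 2003: 301 days → £128,500 × 2.1% × 301/365 = £2,225.3384
Total = £2,912.5493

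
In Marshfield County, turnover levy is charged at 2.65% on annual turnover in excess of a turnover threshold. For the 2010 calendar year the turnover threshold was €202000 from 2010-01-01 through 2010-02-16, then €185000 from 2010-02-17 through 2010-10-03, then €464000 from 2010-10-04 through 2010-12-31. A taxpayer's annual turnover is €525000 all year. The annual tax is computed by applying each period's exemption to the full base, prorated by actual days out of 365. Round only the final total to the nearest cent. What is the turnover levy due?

2010-01-01 to 2010-02-16: 47 days, exemption €202000 → (€525000 − €202000) × 2.65% × 47/365 = €1102.1822
2010-02-17 to 2010-10-03: 229 days, exemption €185000 → (€525000 − €185000) × 2.65% × 229/365 = €5652.8493
2010-10-04 to 2010-12-31: 89 days, exemption €464000 → (€525000 − €464000) × 2.65% × 89/365 = €394.1603
Total = €7149.1918

€7149.19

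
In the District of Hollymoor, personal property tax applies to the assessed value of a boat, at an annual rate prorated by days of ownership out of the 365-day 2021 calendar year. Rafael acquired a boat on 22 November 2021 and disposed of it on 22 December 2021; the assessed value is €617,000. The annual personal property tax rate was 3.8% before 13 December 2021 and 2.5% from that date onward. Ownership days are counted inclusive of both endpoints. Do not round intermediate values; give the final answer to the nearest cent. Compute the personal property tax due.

€1,771.55

22 November – 12 December 2021: 21 days at 3.8% → €617,000 × 3.8% × 21/365 = €1,348.9479
13 December – 22 December 2021: 10 days at 2.5% → €617,000 × 2.5% × 10/365 = €422.6027
Total = €1,771.5507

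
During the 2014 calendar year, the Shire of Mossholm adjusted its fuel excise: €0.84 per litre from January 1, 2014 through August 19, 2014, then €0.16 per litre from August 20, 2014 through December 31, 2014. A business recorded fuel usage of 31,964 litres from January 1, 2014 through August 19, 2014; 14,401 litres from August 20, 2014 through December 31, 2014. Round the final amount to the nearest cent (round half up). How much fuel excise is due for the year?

€29,153.92

January 1 – August 19, 2014: 31,964 litres at €0.84/litre → €26,849.76
August 20 – December 31, 2014: 14,401 litres at €0.16/litre → €2,304.16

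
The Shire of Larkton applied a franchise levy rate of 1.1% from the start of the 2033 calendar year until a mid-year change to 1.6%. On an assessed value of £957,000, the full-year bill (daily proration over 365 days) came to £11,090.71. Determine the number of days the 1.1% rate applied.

322 days

Let d = days at the first rate; then 365 − d days at the second rate.
£957,000 × [1.1%·d + 1.6%·(365−d)] / 365 = £11,090.71
Solving gives d = 322, so the new rate took effect on 19 November 2033.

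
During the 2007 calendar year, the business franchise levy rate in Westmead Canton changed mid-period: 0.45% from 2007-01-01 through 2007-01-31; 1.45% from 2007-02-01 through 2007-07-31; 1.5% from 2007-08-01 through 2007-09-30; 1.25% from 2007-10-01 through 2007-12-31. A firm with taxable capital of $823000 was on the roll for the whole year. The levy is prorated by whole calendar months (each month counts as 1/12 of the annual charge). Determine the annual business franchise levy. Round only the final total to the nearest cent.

2007-01-01 to 2007-01-31: 1 month at 0.45% → $823000 × 0.45% × 1/12 = $308.6250
2007-02-01 to 2007-07-31: 6 months at 1.45% → $823000 × 1.45% × 6/12 = $5966.7500
2007-08-01 to 2007-09-30: 2 months at 1.5% → $823000 × 1.5% × 2/12 = $2057.5000
2007-10-01 to 2007-12-31: 3 months at 1.25% → $823000 × 1.25% × 3/12 = $2571.8750
Total = $10904.7500

$10904.75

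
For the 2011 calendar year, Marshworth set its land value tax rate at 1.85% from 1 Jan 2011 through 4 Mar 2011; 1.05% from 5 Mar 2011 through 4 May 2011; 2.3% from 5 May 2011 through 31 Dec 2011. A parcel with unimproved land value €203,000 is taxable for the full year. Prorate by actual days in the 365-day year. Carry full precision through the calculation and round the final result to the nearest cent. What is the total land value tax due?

€4,087.25

1 Jan – 4 Mar 2011: 63 days at 1.85% → €203,000 × 1.85% × 63/365 = €648.2096
5 Mar – 4 May 2011: 61 days at 1.05% → €203,000 × 1.05% × 61/365 = €356.2233
5 May – 31 Dec 2011: 241 days at 2.3% → €203,000 × 2.3% × 241/365 = €3,082.8192
Total = €4,087.2521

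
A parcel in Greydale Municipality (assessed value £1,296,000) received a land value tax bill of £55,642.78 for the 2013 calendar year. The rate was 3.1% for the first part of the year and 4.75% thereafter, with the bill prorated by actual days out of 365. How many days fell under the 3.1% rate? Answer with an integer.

Let d = days at the first rate; then 365 − d days at the second rate.
£1,296,000 × [3.1%·d + 4.75%·(365−d)] / 365 = £55,642.78
Solving gives d = 101, so the new rate took effect on April 12, 2013.

101 days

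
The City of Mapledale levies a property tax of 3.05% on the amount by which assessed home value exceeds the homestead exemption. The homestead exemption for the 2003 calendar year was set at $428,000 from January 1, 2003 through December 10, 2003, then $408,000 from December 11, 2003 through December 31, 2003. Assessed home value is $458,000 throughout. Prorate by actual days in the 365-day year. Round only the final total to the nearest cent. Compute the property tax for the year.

$950.10

January 1 – December 10, 2003: 344 days, exemption $428,000 → ($458,000 − $428,000) × 3.05% × 344/365 = $862.3562
December 11 – December 31, 2003: 21 days, exemption $408,000 → ($458,000 − $408,000) × 3.05% × 21/365 = $87.7397
Total = $950.0959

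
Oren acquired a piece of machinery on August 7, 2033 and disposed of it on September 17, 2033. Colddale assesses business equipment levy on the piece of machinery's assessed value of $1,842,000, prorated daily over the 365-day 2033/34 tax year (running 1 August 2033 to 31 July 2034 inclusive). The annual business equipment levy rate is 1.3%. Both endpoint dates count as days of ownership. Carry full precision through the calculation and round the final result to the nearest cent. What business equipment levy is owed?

Days held (August 7 – September 17, 2033): 42 out of 365
Tax = $1,842,000 × 1.3% × 42/365 = $2,755.4301

$2,755.43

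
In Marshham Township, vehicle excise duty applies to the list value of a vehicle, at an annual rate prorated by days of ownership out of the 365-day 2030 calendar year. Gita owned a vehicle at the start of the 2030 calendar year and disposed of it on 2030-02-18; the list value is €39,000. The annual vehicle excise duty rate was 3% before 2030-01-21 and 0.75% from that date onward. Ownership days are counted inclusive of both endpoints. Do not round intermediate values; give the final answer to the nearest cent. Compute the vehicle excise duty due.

2030-01-01 to 2030-01-20: 20 days at 3% → €39,000 × 3% × 20/365 = €64.1096
2030-01-21 to 2030-02-18: 29 days at 0.75% → €39,000 × 0.75% × 29/365 = €23.2397
Total = €87.3493

€87.35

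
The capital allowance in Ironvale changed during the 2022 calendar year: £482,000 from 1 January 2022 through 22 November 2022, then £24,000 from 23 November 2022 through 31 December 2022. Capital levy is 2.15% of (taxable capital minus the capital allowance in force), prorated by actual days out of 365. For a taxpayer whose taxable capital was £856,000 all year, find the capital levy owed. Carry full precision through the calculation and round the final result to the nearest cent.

1 January – 22 November 2022: 326 days, exemption £482,000 → (£856,000 − £482,000) × 2.15% × 326/365 = £7,181.8247
23 November – 31 December 2022: 39 days, exemption £24,000 → (£856,000 − £24,000) × 2.15% × 39/365 = £1,911.3205
Total = £9,093.1452

£9,093.15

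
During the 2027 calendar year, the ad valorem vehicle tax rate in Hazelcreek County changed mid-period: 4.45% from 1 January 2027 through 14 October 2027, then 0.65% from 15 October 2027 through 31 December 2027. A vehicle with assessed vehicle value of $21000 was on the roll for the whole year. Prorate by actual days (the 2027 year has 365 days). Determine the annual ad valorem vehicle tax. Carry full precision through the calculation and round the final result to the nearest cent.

1 January – 14 October 2027: 287 days at 4.45% → $21000 × 4.45% × 287/365 = $734.7986
15 October – 31 December 2027: 78 days at 0.65% → $21000 × 0.65% × 78/365 = $29.1699
Total = $763.9685

$763.97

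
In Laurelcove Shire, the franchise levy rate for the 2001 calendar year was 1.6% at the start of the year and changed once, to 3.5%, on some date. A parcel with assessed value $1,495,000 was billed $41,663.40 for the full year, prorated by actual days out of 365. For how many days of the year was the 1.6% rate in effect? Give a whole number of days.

Let d = days at the first rate; then 365 − d days at the second rate.
$1,495,000 × [1.6%·d + 3.5%·(365−d)] / 365 = $41,663.40
Solving gives d = 137, so the new rate took effect on 18 May 2001.

137 days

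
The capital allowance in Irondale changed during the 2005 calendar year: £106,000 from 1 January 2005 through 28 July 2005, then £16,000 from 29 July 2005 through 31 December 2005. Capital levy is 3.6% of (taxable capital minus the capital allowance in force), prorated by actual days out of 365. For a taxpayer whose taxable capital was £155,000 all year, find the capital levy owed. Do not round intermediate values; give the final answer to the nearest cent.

£3,148.77

1 January – 28 July 2005: 209 days, exemption £106,000 → (£155,000 − £106,000) × 3.6% × 209/365 = £1,010.0712
29 July – 31 December 2005: 156 days, exemption £16,000 → (£155,000 − £16,000) × 3.6% × 156/365 = £2,138.6959
Total = £3,148.7671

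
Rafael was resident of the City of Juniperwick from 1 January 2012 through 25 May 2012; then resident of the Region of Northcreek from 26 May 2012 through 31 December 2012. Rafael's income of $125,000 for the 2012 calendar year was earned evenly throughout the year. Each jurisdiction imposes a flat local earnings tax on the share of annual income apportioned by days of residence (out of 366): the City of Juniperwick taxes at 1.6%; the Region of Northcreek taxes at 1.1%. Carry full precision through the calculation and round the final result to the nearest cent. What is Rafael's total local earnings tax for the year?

The City of Juniperwick, 1 January – 25 May 2012: 146 days → $125,000 × 1.6% × 146/366 = $797.8142
The Region of Northcreek, 26 May – 31 December 2012: 220 days → $125,000 × 1.1% × 220/366 = $826.5027
Total = $1,624.3169

$1,624.32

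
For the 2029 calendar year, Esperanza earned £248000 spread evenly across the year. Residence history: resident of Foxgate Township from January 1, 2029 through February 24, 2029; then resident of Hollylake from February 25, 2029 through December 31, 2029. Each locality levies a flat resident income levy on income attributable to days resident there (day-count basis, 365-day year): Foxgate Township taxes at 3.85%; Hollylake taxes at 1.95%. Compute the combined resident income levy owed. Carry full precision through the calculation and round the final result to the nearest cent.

Foxgate Township, January 1 – February 24, 2029: 55 days → £248000 × 3.85% × 55/365 = £1438.7397
Hollylake, February 25 – December 31, 2029: 310 days → £248000 × 1.95% × 310/365 = £4107.2877
Total = £5546.0274

£5546.03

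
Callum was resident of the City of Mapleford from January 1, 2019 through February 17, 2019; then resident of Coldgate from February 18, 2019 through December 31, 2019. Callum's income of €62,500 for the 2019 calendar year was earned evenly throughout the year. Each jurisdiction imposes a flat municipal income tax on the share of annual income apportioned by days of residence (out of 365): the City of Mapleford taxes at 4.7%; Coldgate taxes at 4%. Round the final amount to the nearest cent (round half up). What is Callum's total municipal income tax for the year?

€2,557.53

The City of Mapleford, January 1 – February 17, 2019: 48 days → €62,500 × 4.7% × 48/365 = €386.3014
Coldgate, February 18 – December 31, 2019: 317 days → €62,500 × 4% × 317/365 = €2,171.2329
Total = €2,557.5342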